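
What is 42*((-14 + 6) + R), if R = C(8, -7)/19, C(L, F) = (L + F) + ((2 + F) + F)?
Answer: -6846/19 ≈ -360.32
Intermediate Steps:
C(L, F) = 2 + L + 3*F (C(L, F) = (F + L) + (2 + 2*F) = 2 + L + 3*F)
R = -11/19 (R = (2 + 8 + 3*(-7))/19 = (2 + 8 - 21)*(1/19) = -11*1/19 = -11/19 ≈ -0.57895)
42*((-14 + 6) + R) = 42*((-14 + 6) - 11/19) = 42*(-8 - 11/19) = 42*(-163/19) = -6846/19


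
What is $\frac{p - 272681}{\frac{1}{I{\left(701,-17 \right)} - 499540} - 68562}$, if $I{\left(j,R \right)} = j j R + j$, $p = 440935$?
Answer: $- \frac{1489494782624}{606955800673} \approx -2.454$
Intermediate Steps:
$I{\left(j,R \right)} = j + R j^{2}$ ($I{\left(j,R \right)} = j^{2} R + j = R j^{2} + j = j + R j^{2}$)
$\frac{p - 272681}{\frac{1}{I{\left(701,-17 \right)} - 499540} - 68562} = \frac{440935 - 272681}{\frac{1}{701 \left(1 - 11917\right) - 499540} - 68562} = \frac{168254}{\frac{1}{701 \left(1 - 11917\right) - 499540} - 68562} = \frac{168254}{\frac{1}{701 \left(-11916\right) - 499540} - 68562} = \frac{168254}{\frac{1}{-8353116 - 499540} - 68562} = \frac{168254}{\frac{1}{-8852656} - 68562} = \frac{168254}{- \frac{1}{8852656} - 68562} = \frac{168254}{- \frac{606955800673}{8852656}} = 168254 \left(- \frac{8852656}{606955800673}\right) = - \frac{1489494782624}{606955800673}$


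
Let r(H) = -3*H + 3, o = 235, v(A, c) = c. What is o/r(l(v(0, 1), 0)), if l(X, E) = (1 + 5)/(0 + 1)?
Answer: -47/3 ≈ -15.667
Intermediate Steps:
l(X, E) = 6 (l(X, E) = 6/1 = 6*1 = 6)
r(H) = 3 - 3*H
o/r(l(v(0, 1), 0)) = 235/(3 - 3*6) = 235/(3 - 18) = 235/(-15) = 235*(-1/15) = -47/3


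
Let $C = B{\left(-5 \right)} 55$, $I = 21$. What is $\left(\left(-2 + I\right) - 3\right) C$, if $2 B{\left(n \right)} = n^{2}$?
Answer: $11000$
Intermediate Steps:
$B{\left(n \right)} = \frac{n^{2}}{2}$
$C = \frac{1375}{2}$ ($C = \frac{\left(-5\right)^{2}}{2} \cdot 55 = \frac{1}{2} \cdot 25 \cdot 55 = \frac{25}{2} \cdot 55 = \frac{1375}{2} \approx 687.5$)
$\left(\left(-2 + I\right) - 3\right) C = \left(\left(-2 + 21\right) - 3\right) \frac{1375}{2} = \left(19 - 3\right) \frac{1375}{2} = 16 \cdot \frac{1375}{2} = 11000$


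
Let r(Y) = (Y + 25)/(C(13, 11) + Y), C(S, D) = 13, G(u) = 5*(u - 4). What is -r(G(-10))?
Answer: -15/19 ≈ -0.78947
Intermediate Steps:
G(u) = -20 + 5*u (G(u) = 5*(-4 + u) = -20 + 5*u)
r(Y) = (25 + Y)/(13 + Y) (r(Y) = (Y + 25)/(13 + Y) = (25 + Y)/(13 + Y))
-r(G(-10)) = -(25 + (-20 + 5*(-10)))/(13 + (-20 + 5*(-10))) = -(25 + (-20 - 50))/(13 + (-20 - 50)) = -(25 - 70)/(13 - 70) = -(-45)/(-57) = -(-1)*(-45)/57 = -1*15/19 = -15/19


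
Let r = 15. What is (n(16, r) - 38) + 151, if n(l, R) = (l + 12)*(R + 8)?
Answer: 757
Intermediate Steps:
n(l, R) = (8 + R)*(12 + l) (n(l, R) = (12 + l)*(8 + R) = (8 + R)*(12 + l))
(n(16, r) - 38) + 151 = ((96 + 8*16 + 12*15 + 15*16) - 38) + 151 = ((96 + 128 + 180 + 240) - 38) + 151 = (644 - 38) + 151 = 606 + 151 = 757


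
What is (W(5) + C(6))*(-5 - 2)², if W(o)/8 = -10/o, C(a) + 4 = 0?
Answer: -980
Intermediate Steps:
C(a) = -4 (C(a) = -4 + 0 = -4)
W(o) = -80/o (W(o) = 8*(-10/o) = -80/o)
(W(5) + C(6))*(-5 - 2)² = (-80/5 - 4)*(-5 - 2)² = (-80*⅕ - 4)*(-7)² = (-16 - 4)*49 = -20*49 = -980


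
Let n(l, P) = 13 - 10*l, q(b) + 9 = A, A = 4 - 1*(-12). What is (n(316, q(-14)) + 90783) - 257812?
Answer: -170176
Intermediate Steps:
A = 16 (A = 4 + 12 = 16)
q(b) = 7 (q(b) = -9 + 16 = 7)
(n(316, q(-14)) + 90783) - 257812 = ((13 - 10*316) + 90783) - 257812 = ((13 - 3160) + 90783) - 257812 = (-3147 + 90783) - 257812 = 87636 - 257812 = -170176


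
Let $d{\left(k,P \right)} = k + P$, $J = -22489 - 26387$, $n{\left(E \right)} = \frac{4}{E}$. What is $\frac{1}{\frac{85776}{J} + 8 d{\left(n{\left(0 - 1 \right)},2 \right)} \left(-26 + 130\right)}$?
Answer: $- \frac{4073}{6784620} \approx -0.00060033$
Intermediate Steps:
$J = -48876$
$d{\left(k,P \right)} = P + k$
$\frac{1}{\frac{85776}{J} + 8 d{\left(n{\left(0 - 1 \right)},2 \right)} \left(-26 + 130\right)} = \frac{1}{\frac{85776}{-48876} + 8 \left(2 + \frac{4}{0 - 1}\right) \left(-26 + 130\right)} = \frac{1}{85776 \left(- \frac{1}{48876}\right) + 8 \left(2 + \frac{4}{0 - 1}\right) 104} = \frac{1}{- \frac{7148}{4073} + 8 \left(2 + \frac{4}{-1}\right) 104} = \frac{1}{- \frac{7148}{4073} + 8 \left(2 + 4 \left(-1\right)\right) 104} = \frac{1}{- \frac{7148}{4073} + 8 \left(2 - 4\right) 104} = \frac{1}{- \frac{7148}{4073} + 8 \left(-2\right) 104} = \frac{1}{- \frac{7148}{4073} - 1664} = \frac{1}{- \frac{6784620}{4073}} = - \frac{4073}{6784620}$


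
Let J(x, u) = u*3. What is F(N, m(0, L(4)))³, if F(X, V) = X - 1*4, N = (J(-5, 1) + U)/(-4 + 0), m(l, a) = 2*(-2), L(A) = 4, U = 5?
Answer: -216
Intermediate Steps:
J(x, u) = 3*u
m(l, a) = -4
N = -2 (N = (3*1 + 5)/(-4 + 0) = (3 + 5)/(-4) = 8*(-¼) = -2)
F(X, V) = -4 + X (F(X, V) = X - 4 = -4 + X)
F(N, m(0, L(4)))³ = (-4 - 2)³ = (-6)³ = -216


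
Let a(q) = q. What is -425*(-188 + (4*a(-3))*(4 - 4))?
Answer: 79900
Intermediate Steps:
-425*(-188 + (4*a(-3))*(4 - 4)) = -425*(-188 + (4*(-3))*(4 - 4)) = -425*(-188 - 12*0) = -425*(-188 + 0) = -425*(-188) = 79900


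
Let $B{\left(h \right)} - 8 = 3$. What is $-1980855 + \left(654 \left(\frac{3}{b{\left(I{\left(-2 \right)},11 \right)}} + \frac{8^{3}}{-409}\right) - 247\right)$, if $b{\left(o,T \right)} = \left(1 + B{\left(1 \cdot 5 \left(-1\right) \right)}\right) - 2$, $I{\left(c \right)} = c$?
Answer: $- \frac{4052626601}{2045} \approx -1.9817 \cdot 10^{6}$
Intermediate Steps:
$B{\left(h \right)} = 11$ ($B{\left(h \right)} = 8 + 3 = 11$)
$b{\left(o,T \right)} = 10$ ($b{\left(o,T \right)} = \left(1 + 11\right) - 2 = 12 - 2 = 10$)
$-1980855 + \left(654 \left(\frac{3}{b{\left(I{\left(-2 \right)},11 \right)}} + \frac{8^{3}}{-409}\right) - 247\right) = -1980855 + \left(654 \left(\frac{3}{10} + \frac{8^{3}}{-409}\right) - 247\right) = -1980855 + \left(654 \left(3 \cdot \frac{1}{10} + 512 \left(- \frac{1}{409}\right)\right) - 247\right) = -1980855 + \left(654 \left(\frac{3}{10} - \frac{512}{409}\right) - 247\right) = -1980855 + \left(654 \left(- \frac{3893}{4090}\right) - 247\right) = -1980855 - \frac{1778126}{2045} = - \frac{4052626601}{2045}$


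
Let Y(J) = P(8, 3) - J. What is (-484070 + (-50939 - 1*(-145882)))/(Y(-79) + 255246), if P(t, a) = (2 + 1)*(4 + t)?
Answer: -389127/255361 ≈ -1.5238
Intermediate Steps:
P(t, a) = 12 + 3*t (P(t, a) = 3*(4 + t) = 12 + 3*t)
Y(J) = 36 - J (Y(J) = (12 + 3*8) - J = (12 + 24) - J = 36 - J)
(-484070 + (-50939 - 1*(-145882)))/(Y(-79) + 255246) = (-484070 + (-50939 - 1*(-145882)))/((36 - 1*(-79)) + 255246) = (-484070 + (-50939 + 145882))/((36 + 79) + 255246) = (-484070 + 94943)/(115 + 255246) = -389127/255361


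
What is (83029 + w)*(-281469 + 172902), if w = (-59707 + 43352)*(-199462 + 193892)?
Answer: -9899180206893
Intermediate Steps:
w = 91097350 (w = -16355*(-5570) = 91097350)
(83029 + w)*(-281469 + 172902) = (83029 + 91097350)*(-281469 + 172902) = 91180379*(-108567) = -9899180206893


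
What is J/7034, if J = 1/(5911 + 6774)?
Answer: 1/89226290 ≈ 1.1207e-8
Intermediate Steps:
J = 1/12685 ≈ 7.8833e-5
J/7034 = (1/12685)/7034 = (1/12685)*(1/7034) = 1/89226290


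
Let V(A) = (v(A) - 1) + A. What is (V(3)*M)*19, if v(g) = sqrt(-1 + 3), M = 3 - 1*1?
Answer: 76 + 38*sqrt(2) ≈ 129.74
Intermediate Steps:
M = 2 (M = 3 - 1 = 2)
v(g) = sqrt(2)
V(A) = -1 + A + sqrt(2) (V(A) = (sqrt(2) - 1) + A = (-1 + sqrt(2)) + A = -1 + A + sqrt(2))
(V(3)*M)*19 = ((-1 + 3 + sqrt(2))*2)*19 = ((2 + sqrt(2))*2)*19 = (4 + 2*sqrt(2))*19 = 76 + 38*sqrt(2)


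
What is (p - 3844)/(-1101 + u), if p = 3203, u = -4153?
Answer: 641/5254 ≈ 0.12200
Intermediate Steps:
(p - 3844)/(-1101 + u) = (3203 - 3844)/(-1101 - 4153) = -641/(-5254) = -641*(-1/5254) = 641/5254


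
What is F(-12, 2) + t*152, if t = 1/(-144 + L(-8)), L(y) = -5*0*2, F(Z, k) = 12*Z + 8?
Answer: -2467/18 ≈ -137.06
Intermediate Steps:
F(Z, k) = 8 + 12*Z
L(y) = 0 (L(y) = 0*2 = 0)
t = -1/144 (t = 1/(-144 + 0) = 1/(-144) = -1/144 ≈ -0.0069444)
F(-12, 2) + t*152 = (8 + 12*(-12)) - 1/144*152 = (8 - 144) - 19/18 = -136 - 19/18 = -2467/18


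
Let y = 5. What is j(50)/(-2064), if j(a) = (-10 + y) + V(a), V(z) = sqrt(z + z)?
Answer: -5/2064 ≈ -0.0024225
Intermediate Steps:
V(z) = sqrt(2)*sqrt(z) (V(z) = sqrt(2*z) = sqrt(2)*sqrt(z))
j(a) = -5 + sqrt(2)*sqrt(a) (j(a) = (-10 + 5) + sqrt(2)*sqrt(a) = -5 + sqrt(2)*sqrt(a))
j(50)/(-2064) = (-5 + sqrt(2)*sqrt(50))/(-2064) = (-5 + sqrt(2)*(5*sqrt(2)))*(-1/2064) = (-5 + 10)*(-1/2064) = 5*(-1/2064) = -5/2064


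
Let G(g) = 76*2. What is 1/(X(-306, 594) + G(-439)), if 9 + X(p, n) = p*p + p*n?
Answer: -1/87985 ≈ -1.1366e-5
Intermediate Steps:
G(g) = 152
X(p, n) = -9 + p² + n*p (X(p, n) = -9 + (p*p + p*n) = -9 + (p² + n*p) = -9 + p² + n*p)
1/(X(-306, 594) + G(-439)) = 1/((-9 + (-306)² + 594*(-306)) + 152) = 1/((-9 + 93636 - 181764) + 152) = 1/(-88137 + 152) = 1/(-87985) = -1/87985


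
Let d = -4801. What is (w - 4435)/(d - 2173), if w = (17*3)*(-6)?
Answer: 431/634 ≈ 0.67981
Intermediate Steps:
w = -306 (w = 51*(-6) = -306)
(w - 4435)/(d - 2173) = (-306 - 4435)/(-4801 - 2173) = -4741/(-6974) = -4741*(-1/6974) = 431/634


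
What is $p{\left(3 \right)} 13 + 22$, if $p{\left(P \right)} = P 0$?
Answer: $22$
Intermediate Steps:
$p{\left(P \right)} = 0$
$p{\left(3 \right)} 13 + 22 = 0 \cdot 13 + 22 = 0 + 22 = 22$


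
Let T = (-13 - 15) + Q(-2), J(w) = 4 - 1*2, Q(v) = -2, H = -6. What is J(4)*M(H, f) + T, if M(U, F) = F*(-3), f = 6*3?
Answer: -138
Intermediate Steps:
f = 18
M(U, F) = -3*F
J(w) = 2 (J(w) = 4 - 2 = 2)
T = -30 (T = (-13 - 15) - 2 = -28 - 2 = -30)
J(4)*M(H, f) + T = 2*(-3*18) - 30 = 2*(-54) - 30 = -108 - 30 = -138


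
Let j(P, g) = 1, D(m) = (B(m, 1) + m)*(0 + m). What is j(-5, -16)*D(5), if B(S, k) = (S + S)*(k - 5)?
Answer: -175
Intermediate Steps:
B(S, k) = 2*S*(-5 + k) (B(S, k) = (2*S)*(-5 + k) = 2*S*(-5 + k))
D(m) = -7*m² (D(m) = (2*m*(-5 + 1) + m)*(0 + m) = (2*m*(-4) + m)*m = (-8*m + m)*m = (-7*m)*m = -7*m²)
j(-5, -16)*D(5) = 1*(-7*5²) = 1*(-7*25) = 1*(-175) = -175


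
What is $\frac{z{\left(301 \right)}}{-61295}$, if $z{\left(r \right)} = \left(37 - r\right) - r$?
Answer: $\frac{113}{12259} \approx 0.0092177$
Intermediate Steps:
$z{\left(r \right)} = 37 - 2 r$
$\frac{z{\left(301 \right)}}{-61295} = \frac{37 - 602}{-61295} = \left(37 - 602\right) \left(- \frac{1}{61295}\right) = \left(-565\right) \left(- \frac{1}{61295}\right) = \frac{113}{12259}$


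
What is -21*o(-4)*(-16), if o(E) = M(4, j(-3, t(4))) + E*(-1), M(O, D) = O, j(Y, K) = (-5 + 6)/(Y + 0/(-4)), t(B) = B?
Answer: 2688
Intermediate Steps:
j(Y, K) = 1/Y (j(Y, K) = 1/(Y + 0*(-¼)) = 1/(Y + 0) = 1/Y)
o(E) = 4 - E (o(E) = 4 + E*(-1) = 4 - E)
-21*o(-4)*(-16) = -21*(4 - 1*(-4))*(-16) = -21*(4 + 4)*(-16) = -21*8*(-16) = -7*24*(-16) = -168*(-16) = 2688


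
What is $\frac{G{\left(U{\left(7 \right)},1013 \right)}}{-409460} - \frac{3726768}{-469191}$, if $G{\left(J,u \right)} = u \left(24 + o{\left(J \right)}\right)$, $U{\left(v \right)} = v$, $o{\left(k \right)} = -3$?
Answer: $\frac{505327108379}{64038315620} \approx 7.891$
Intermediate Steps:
$G{\left(J,u \right)} = 21 u$ ($G{\left(J,u \right)} = u \left(24 - 3\right) = u 21 = 21 u$)
$\frac{G{\left(U{\left(7 \right)},1013 \right)}}{-409460} - \frac{3726768}{-469191} = \frac{21 \cdot 1013}{-409460} - \frac{3726768}{-469191} = 21273 \left(- \frac{1}{409460}\right) - - \frac{1242256}{156397} = - \frac{21273}{409460} + \frac{1242256}{156397} = \frac{505327108379}{64038315620}$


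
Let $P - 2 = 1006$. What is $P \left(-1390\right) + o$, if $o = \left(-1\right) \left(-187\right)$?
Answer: $-1400933$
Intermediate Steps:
$P = 1008$ ($P = 2 + 1006 = 1008$)
$o = 187$
$P \left(-1390\right) + o = 1008 \left(-1390\right) + 187 = -1401120 + 187 = -1400933$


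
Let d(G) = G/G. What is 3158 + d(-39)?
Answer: 3159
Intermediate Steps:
d(G) = 1
3158 + d(-39) = 3158 + 1 = 3159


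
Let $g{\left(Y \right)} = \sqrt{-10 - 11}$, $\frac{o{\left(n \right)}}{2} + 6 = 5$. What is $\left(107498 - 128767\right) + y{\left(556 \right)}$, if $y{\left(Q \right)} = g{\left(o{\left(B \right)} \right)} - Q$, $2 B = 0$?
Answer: $-21825 + i \sqrt{21} \approx -21825.0 + 4.5826 i$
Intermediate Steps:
$B = 0$ ($B = \frac{1}{2} \cdot 0 = 0$)
$o{\left(n \right)} = -2$ ($o{\left(n \right)} = -12 + 2 \cdot 5 = -12 + 10 = -2$)
$g{\left(Y \right)} = i \sqrt{21}$ ($g{\left(Y \right)} = \sqrt{-21} = i \sqrt{21}$)
$y{\left(Q \right)} = - Q + i \sqrt{21}$ ($y{\left(Q \right)} = i \sqrt{21} - Q = - Q + i \sqrt{21}$)
$\left(107498 - 128767\right) + y{\left(556 \right)} = \left(107498 - 128767\right) + \left(\left(-1\right) 556 + i \sqrt{21}\right) = \left(107498 - 128767\right) - \left(556 - i \sqrt{21}\right) = -21269 - \left(556 - i \sqrt{21}\right) = -21825 + i \sqrt{21}$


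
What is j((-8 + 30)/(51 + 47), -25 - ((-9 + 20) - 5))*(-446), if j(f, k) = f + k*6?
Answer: 4059938/49 ≈ 82856.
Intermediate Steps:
j(f, k) = f + 6*k
j((-8 + 30)/(51 + 47), -25 - ((-9 + 20) - 5))*(-446) = ((-8 + 30)/(51 + 47) + 6*(-25 - ((-9 + 20) - 5)))*(-446) = (22/98 + 6*(-25 - (11 - 5)))*(-446) = (22*(1/98) + 6*(-25 - 1*6))*(-446) = (11/49 + 6*(-25 - 6))*(-446) = (11/49 + 6*(-31))*(-446) = (11/49 - 186)*(-446) = -9103/49*(-446) = 4059938/49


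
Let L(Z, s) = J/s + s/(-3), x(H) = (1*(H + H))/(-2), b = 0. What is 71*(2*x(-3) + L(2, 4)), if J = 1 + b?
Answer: 4189/12 ≈ 349.08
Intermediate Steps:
J = 1 (J = 1 + 0 = 1)
x(H) = -H (x(H) = (1*(2*H))*(-½) = (2*H)*(-½) = -H)
L(Z, s) = 1/s - s/3 (L(Z, s) = 1/s + s/(-3) = 1/s + s*(-⅓) = 1/s - s/3)
71*(2*x(-3) + L(2, 4)) = 71*(2*(-1*(-3)) + (1/4 - ⅓*4)) = 71*(2*3 + (¼ - 4/3)) = 71*(6 - 13/12) = 71*(59/12) = 4189/12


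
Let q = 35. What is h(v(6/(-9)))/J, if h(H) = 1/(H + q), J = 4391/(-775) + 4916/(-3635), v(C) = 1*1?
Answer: -563425/142352532 ≈ -0.0039580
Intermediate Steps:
v(C) = 1
J = -3954237/563425 (J = 4391*(-1/775) + 4916*(-1/3635) = -4391/775 - 4916/3635 = -3954237/563425 ≈ -7.0182)
h(H) = 1/(35 + H) (h(H) = 1/(H + 35) = 1/(35 + H))
h(v(6/(-9)))/J = 1/((35 + 1)*(-3954237/563425)) = -563425/3954237/36 = (1/36)*(-563425/3954237) = -563425/142352532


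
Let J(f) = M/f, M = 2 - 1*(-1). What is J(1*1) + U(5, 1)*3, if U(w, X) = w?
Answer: 18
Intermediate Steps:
M = 3 (M = 2 + 1 = 3)
J(f) = 3/f
J(1*1) + U(5, 1)*3 = 3/((1*1)) + 5*3 = 3/1 + 15 = 3*1 + 15 = 3 + 15 = 18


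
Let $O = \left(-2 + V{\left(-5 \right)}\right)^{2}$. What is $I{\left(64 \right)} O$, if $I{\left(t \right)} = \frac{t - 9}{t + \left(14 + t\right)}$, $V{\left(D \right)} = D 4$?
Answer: $\frac{13310}{71} \approx 187.46$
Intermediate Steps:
$V{\left(D \right)} = 4 D$
$I{\left(t \right)} = \frac{-9 + t}{14 + 2 t}$
$O = 484$ ($O = \left(-2 + 4 \left(-5\right)\right)^{2} = \left(-2 - 20\right)^{2} = \left(-22\right)^{2} = 484$)
$I{\left(64 \right)} O = \frac{-9 + 64}{2 \left(7 + 64\right)} 484 = \frac{1}{2} \cdot \frac{1}{71} \cdot 55 \cdot 484 = \frac{55}{142} \cdot 484 = \frac{13310}{71}$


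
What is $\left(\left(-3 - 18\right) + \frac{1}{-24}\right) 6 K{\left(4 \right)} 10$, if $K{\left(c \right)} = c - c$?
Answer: $0$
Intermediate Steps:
$K{\left(c \right)} = 0$
$\left(\left(-3 - 18\right) + \frac{1}{-24}\right) 6 K{\left(4 \right)} 10 = \left(\left(-3 - 18\right) + \frac{1}{-24}\right) 6 \cdot 0 \cdot 10 = \left(-21 - \frac{1}{24}\right) 0 \cdot 10 = \left(- \frac{505}{24}\right) 0 = 0$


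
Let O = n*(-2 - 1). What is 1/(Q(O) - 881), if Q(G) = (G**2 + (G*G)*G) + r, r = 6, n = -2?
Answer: -1/623 ≈ -0.0016051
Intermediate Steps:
O = 6 (O = -2*(-2 - 1) = -2*(-3) = 6)
Q(G) = 6 + G**2 + G**3 (Q(G) = (G**2 + (G*G)*G) + 6 = (G**2 + G**2*G) + 6 = (G**2 + G**3) + 6 = 6 + G**2 + G**3)
1/(Q(O) - 881) = 1/((6 + 6**2 + 6**3) - 881) = 1/((6 + 36 + 216) - 881) = 1/(258 - 881) = 1/(-623) = -1/623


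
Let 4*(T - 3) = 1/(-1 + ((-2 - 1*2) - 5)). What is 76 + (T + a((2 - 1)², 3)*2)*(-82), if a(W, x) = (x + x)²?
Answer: -121439/20 ≈ -6072.0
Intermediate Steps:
a(W, x) = 4*x² (a(W, x) = (2*x)² = 4*x²)
T = 119/40 (T = 3 + 1/(4*(-1 + ((-2 - 1*2) - 5))) = 3 + 1/(4*(-1 + ((-2 - 2) - 5))) = 3 + 1/(4*(-1 + (-4 - 5))) = 3 + 1/(4*(-1 - 9)) = 3 + (¼)/(-10) = 3 + (¼)*(-⅒) = 3 - 1/40 = 119/40 ≈ 2.9750)
76 + (T + a((2 - 1)², 3)*2)*(-82) = 76 + (119/40 + (4*3²)*2)*(-82) = 76 + (119/40 + (4*9)*2)*(-82) = 76 + (119/40 + 36*2)*(-82) = 76 + (119/40 + 72)*(-82) = 76 + (2999/40)*(-82) = 76 - 122959/20 = -121439/20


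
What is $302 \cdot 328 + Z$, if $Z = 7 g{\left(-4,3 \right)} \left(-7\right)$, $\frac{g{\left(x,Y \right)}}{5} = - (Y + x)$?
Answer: $98811$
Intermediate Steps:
$g{\left(x,Y \right)} = - 5 Y - 5 x$ ($g{\left(x,Y \right)} = 5 \left(- (Y + x)\right) = 5 \left(- Y - x\right) = - 5 Y - 5 x$)
$Z = -245$ ($Z = 7 \left(\left(-5\right) 3 - -20\right) \left(-7\right) = 7 \left(-15 + 20\right) \left(-7\right) = 7 \cdot 5 \left(-7\right) = 35 \left(-7\right) = -245$)
$302 \cdot 328 + Z = 302 \cdot 328 - 245 = 99056 - 245 = 98811$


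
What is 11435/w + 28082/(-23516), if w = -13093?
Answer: -318291543/153947494 ≈ -2.0675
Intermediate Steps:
11435/w + 28082/(-23516) = 11435/(-13093) + 28082/(-23516) = 11435*(-1/13093) + 28082*(-1/23516) = -11435/13093 - 14041/11758 = -318291543/153947494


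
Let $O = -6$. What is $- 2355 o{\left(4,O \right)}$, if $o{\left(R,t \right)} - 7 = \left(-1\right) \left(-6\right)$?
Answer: $-30615$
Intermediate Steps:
$o{\left(R,t \right)} = 13$ ($o{\left(R,t \right)} = 7 - -6 = 7 + 6 = 13$)
$- 2355 o{\left(4,O \right)} = \left(-2355\right) 13 = -30615$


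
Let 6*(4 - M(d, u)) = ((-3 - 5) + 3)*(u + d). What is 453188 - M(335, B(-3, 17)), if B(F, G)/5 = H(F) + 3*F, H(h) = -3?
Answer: 2717729/6 ≈ 4.5296e+5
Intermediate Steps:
B(F, G) = -15 + 15*F (B(F, G) = 5*(-3 + 3*F) = -15 + 15*F)
M(d, u) = 4 + 5*d/6 + 5*u/6 (M(d, u) = 4 - ((-3 - 5) + 3)*(u + d)/6 = 4 - (-8 + 3)*(d + u)/6 = 4 - (-5)*(d + u)/6 = 4 - (-5*d - 5*u)/6 = 4 + (5*d/6 + 5*u/6) = 4 + 5*d/6 + 5*u/6)
453188 - M(335, B(-3, 17)) = 453188 - (4 + (⅚)*335 + 5*(-15 + 15*(-3))/6) = 453188 - (4 + 1675/6 + 5*(-15 - 45)/6) = 453188 - (4 + 1675/6 + (⅚)*(-60)) = 453188 - (4 + 1675/6 - 50) = 453188 - 1*1399/6 = 453188 - 1399/6 = 2717729/6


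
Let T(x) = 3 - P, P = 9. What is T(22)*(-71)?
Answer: 426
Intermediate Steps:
T(x) = -6 (T(x) = 3 - 1*9 = 3 - 9 = -6)
T(22)*(-71) = -6*(-71) = 426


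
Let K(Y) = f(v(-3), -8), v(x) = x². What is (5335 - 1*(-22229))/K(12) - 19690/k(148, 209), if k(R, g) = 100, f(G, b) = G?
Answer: 85973/30 ≈ 2865.8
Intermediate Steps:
K(Y) = 9 (K(Y) = (-3)² = 9)
(5335 - 1*(-22229))/K(12) - 19690/k(148, 209) = (5335 - 1*(-22229))/9 - 19690/100 = (5335 + 22229)*(⅑) - 19690*1/100 = 27564*(⅑) - 1969/10 = 9188/3 - 1969/10 = 85973/30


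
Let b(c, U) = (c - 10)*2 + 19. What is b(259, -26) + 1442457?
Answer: 1442974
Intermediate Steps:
b(c, U) = -1 + 2*c (b(c, U) = (-10 + c)*2 + 19 = (-20 + 2*c) + 19 = -1 + 2*c)
b(259, -26) + 1442457 = (-1 + 2*259) + 1442457 = (-1 + 518) + 1442457 = 517 + 1442457 = 1442974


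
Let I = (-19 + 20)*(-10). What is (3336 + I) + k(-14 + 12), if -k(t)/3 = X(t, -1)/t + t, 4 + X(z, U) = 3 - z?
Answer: 6667/2 ≈ 3333.5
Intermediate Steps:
X(z, U) = -1 - z (X(z, U) = -4 + (3 - z) = -1 - z)
I = -10 (I = 1*(-10) = -10)
k(t) = -3*t - 3*(-1 - t)/t (k(t) = -3*((-1 - t)/t + t) = -3*(t + (-1 - t)/t) = -3*t - 3*(-1 - t)/t)
(3336 + I) + k(-14 + 12) = (3336 - 10) + (3 - 3*(-14 + 12) + 3/(-14 + 12)) = 3326 + (3 - 3*(-2) + 3/(-2)) = 3326 + (3 + 6 + 3*(-½)) = 3326 + (3 + 6 - 3/2) = 3326 + 15/2 = 6667/2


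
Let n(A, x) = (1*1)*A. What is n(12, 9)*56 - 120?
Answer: 552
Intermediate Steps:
n(A, x) = A (n(A, x) = 1*A = A)
n(12, 9)*56 - 120 = 12*56 - 120 = 672 - 120 = 552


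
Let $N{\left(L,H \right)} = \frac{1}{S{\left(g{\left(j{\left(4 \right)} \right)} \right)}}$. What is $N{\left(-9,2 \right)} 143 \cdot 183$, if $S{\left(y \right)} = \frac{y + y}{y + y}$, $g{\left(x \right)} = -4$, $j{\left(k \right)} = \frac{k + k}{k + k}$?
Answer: $26169$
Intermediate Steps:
$j{\left(k \right)} = 1$ ($j{\left(k \right)} = \frac{2 k}{2 k} = 2 k \frac{1}{2 k} = 1$)
$S{\left(y \right)} = 1$ ($S{\left(y \right)} = \frac{2 y}{2 y} = 2 y \frac{1}{2 y} = 1$)
$N{\left(L,H \right)} = 1$ ($N{\left(L,H \right)} = 1^{-1} = 1$)
$N{\left(-9,2 \right)} 143 \cdot 183 = 1 \cdot 143 \cdot 183 = 143 \cdot 183 = 26169$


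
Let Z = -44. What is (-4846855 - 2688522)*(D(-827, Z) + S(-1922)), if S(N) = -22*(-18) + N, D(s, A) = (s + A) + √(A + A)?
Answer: 18062298669 - 15070754*I*√22 ≈ 1.8062e+10 - 7.0688e+7*I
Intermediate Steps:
D(s, A) = A + s + √2*√A (D(s, A) = (A + s) + √(2*A) = (A + s) + √2*√A = A + s + √2*√A)
S(N) = 396 + N
(-4846855 - 2688522)*(D(-827, Z) + S(-1922)) = (-4846855 - 2688522)*((-44 - 827 + √2*√(-44)) + (396 - 1922)) = -7535377*((-44 - 827 + √2*(2*I*√11)) - 1526) = -7535377*((-44 - 827 + 2*I*√22) - 1526) = -7535377*((-871 + 2*I*√22) - 1526) = -7535377*(-2397 + 2*I*√22) = 18062298669 - 15070754*I*√22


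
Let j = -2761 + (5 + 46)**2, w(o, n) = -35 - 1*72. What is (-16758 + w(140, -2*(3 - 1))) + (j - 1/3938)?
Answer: -67044451/3938 ≈ -17025.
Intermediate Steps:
w(o, n) = -107 (w(o, n) = -35 - 72 = -107)
j = -160 (j = -2761 + 51**2 = -2761 + 2601 = -160)
(-16758 + w(140, -2*(3 - 1))) + (j - 1/3938) = (-16758 - 107) + (-160 - 1/3938) = -16865 + (-160 - 1*1/3938) = -16865 + (-160 - 1/3938) = -16865 - 630081/3938 = -67044451/3938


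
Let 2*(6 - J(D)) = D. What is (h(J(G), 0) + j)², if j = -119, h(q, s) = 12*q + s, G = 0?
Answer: 2209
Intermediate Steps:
J(D) = 6 - D/2
h(q, s) = s + 12*q
(h(J(G), 0) + j)² = ((0 + 12*(6 - ½*0)) - 119)² = ((0 + 12*(6 + 0)) - 119)² = ((0 + 12*6) - 119)² = ((0 + 72) - 119)² = (72 - 119)² = (-47)² = 2209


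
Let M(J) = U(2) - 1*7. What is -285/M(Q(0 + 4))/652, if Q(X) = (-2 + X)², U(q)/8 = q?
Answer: -95/1956 ≈ -0.048568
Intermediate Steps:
U(q) = 8*q
M(J) = 9 (M(J) = 8*2 - 1*7 = 16 - 7 = 9)
-285/M(Q(0 + 4))/652 = -285/9/652 = -285*⅑*(1/652) = -95/3*1/652 = -95/1956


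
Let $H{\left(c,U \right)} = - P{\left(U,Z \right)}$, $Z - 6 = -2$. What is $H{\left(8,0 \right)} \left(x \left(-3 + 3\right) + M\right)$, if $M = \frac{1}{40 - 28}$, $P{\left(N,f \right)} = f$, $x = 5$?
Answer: $- \frac{1}{3} \approx -0.33333$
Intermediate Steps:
$Z = 4$ ($Z = 6 - 2 = 4$)
$H{\left(c,U \right)} = -4$ ($H{\left(c,U \right)} = \left(-1\right) 4 = -4$)
$M = \frac{1}{12} \approx 0.083333$
$H{\left(8,0 \right)} \left(x \left(-3 + 3\right) + M\right) = - 4 \left(5 \left(-3 + 3\right) + \frac{1}{12}\right) = - 4 \left(5 \cdot 0 + \frac{1}{12}\right) = - 4 \left(0 + \frac{1}{12}\right) = \left(-4\right) \frac{1}{12} = - \frac{1}{3}$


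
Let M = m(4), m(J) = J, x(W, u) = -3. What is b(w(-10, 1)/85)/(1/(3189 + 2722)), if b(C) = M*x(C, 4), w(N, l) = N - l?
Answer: -70932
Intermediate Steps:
M = 4
b(C) = -12 (b(C) = 4*(-3) = -12)
b(w(-10, 1)/85)/(1/(3189 + 2722)) = -12/(1/(3189 + 2722)) = -12/(1/5911) = -12/1/5911 = -12*5911 = -70932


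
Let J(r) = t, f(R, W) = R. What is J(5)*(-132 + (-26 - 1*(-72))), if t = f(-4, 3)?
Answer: 344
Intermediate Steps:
t = -4
J(r) = -4
J(5)*(-132 + (-26 - 1*(-72))) = -4*(-132 + (-26 - 1*(-72))) = -4*(-132 + (-26 + 72)) = -4*(-132 + 46) = -4*(-86) = 344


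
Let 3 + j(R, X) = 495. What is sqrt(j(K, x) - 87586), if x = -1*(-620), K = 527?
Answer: I*sqrt(87094) ≈ 295.12*I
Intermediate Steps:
x = 620
j(R, X) = 492 (j(R, X) = -3 + 495 = 492)
sqrt(j(K, x) - 87586) = sqrt(492 - 87586) = sqrt(-87094) = I*sqrt(87094)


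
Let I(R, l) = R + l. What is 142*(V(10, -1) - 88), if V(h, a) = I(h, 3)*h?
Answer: 5964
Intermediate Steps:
V(h, a) = h*(3 + h) (V(h, a) = (h + 3)*h = (3 + h)*h = h*(3 + h))
142*(V(10, -1) - 88) = 142*(10*(3 + 10) - 88) = 142*(10*13 - 88) = 142*(130 - 88) = 142*42 = 5964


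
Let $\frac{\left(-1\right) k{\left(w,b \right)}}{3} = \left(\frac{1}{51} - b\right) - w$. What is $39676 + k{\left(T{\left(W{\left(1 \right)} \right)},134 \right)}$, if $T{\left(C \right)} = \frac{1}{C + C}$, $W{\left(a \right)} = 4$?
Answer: $\frac{5450651}{136} \approx 40078.0$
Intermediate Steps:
$T{\left(C \right)} = \frac{1}{2 C}$
$k{\left(w,b \right)} = - \frac{1}{17} + 3 b + 3 w$ ($k{\left(w,b \right)} = - 3 \left(\left(\frac{1}{51} - b\right) - w\right) = - 3 \left(\frac{1}{51} - b - w\right) = - \frac{1}{17} + 3 b + 3 w$)
$39676 + k{\left(T{\left(W{\left(1 \right)} \right)},134 \right)} = 39676 + \left(- \frac{1}{17} + 3 \cdot 134 + 3 \frac{1}{2 \cdot 4}\right) = 39676 + \left(- \frac{1}{17} + 402 + 3 \cdot \frac{1}{2} \cdot \frac{1}{4}\right) = 39676 + \left(- \frac{1}{17} + 402 + 3 \cdot \frac{1}{8}\right) = 39676 + \left(- \frac{1}{17} + 402 + \frac{3}{8}\right) = 39676 + \frac{54715}{136} = \frac{5450651}{136}$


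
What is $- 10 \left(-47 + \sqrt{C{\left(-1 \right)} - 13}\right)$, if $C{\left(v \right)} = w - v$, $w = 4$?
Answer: $470 - 20 i \sqrt{2} \approx 470.0 - 28.284 i$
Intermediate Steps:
$C{\left(v \right)} = 4 - v$
$- 10 \left(-47 + \sqrt{C{\left(-1 \right)} - 13}\right) = - 10 \left(-47 + \sqrt{\left(4 - -1\right) - 13}\right) = - 10 \left(-47 + \sqrt{\left(4 + 1\right) - 13}\right) = - 10 \left(-47 + \sqrt{5 - 13}\right) = - 10 \left(-47 + \sqrt{-8}\right) = - 10 \left(-47 + 2 i \sqrt{2}\right) = 470 - 20 i \sqrt{2}$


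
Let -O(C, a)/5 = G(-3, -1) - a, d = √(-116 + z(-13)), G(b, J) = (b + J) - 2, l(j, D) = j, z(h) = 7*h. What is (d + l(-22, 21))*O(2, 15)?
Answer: -2310 + 315*I*√23 ≈ -2310.0 + 1510.7*I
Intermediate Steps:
G(b, J) = -2 + J + b (G(b, J) = (J + b) - 2 = -2 + J + b)
d = 3*I*√23 (d = √(-116 + 7*(-13)) = √(-116 - 91) = √(-207) = 3*I*√23 ≈ 14.387*I)
O(C, a) = 30 + 5*a (O(C, a) = -5*((-2 - 1 - 3) - a) = -5*(-6 - a) = 30 + 5*a)
(d + l(-22, 21))*O(2, 15) = (3*I*√23 - 22)*(30 + 5*15) = (-22 + 3*I*√23)*(30 + 75) = (-22 + 3*I*√23)*105 = -2310 + 315*I*√23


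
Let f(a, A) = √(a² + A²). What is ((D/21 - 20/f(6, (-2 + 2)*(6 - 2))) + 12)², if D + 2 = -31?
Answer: 22201/441 ≈ 50.342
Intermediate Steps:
D = -33 (D = -2 - 31 = -33)
f(a, A) = √(A² + a²)
((D/21 - 20/f(6, (-2 + 2)*(6 - 2))) + 12)² = ((-33/21 - 20/√(((-2 + 2)*(6 - 2))² + 6²)) + 12)² = ((-33*1/21 - 20/√((0*4)² + 36)) + 12)² = ((-11/7 - 20/√(0² + 36)) + 12)² = ((-11/7 - 20/√(0 + 36)) + 12)² = ((-11/7 - 20/(√36)) + 12)² = ((-11/7 - 20/6) + 12)² = ((-11/7 - 20*⅙) + 12)² = ((-11/7 - 10/3) + 12)² = (-103/21 + 12)² = (149/21)² = 22201/441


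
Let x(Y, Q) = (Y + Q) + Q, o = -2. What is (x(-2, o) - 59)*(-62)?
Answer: 4030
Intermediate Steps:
x(Y, Q) = Y + 2*Q (x(Y, Q) = (Q + Y) + Q = Y + 2*Q)
(x(-2, o) - 59)*(-62) = ((-2 + 2*(-2)) - 59)*(-62) = ((-2 - 4) - 59)*(-62) = (-6 - 59)*(-62) = -65*(-62) = 4030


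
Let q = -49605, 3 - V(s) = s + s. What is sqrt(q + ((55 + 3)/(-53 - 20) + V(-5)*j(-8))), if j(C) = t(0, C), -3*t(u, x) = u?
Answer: I*sqrt(264349279)/73 ≈ 222.72*I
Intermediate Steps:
t(u, x) = -u/3
V(s) = 3 - 2*s (V(s) = 3 - (s + s) = 3 - 2*s)
j(C) = 0 (j(C) = -1/3*0 = 0)
sqrt(q + ((55 + 3)/(-53 - 20) + V(-5)*j(-8))) = sqrt(-49605 + ((55 + 3)/(-53 - 20) + (3 - 2*(-5))*0)) = sqrt(-49605 + (58/(-73) + (3 + 10)*0)) = sqrt(-49605 + (58*(-1/73) + 13*0)) = sqrt(-49605 + (-58/73 + 0)) = sqrt(-49605 - 58/73) = sqrt(-3621223/73) = I*sqrt(264349279)/73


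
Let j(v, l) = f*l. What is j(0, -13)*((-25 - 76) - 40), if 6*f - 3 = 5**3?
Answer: 39104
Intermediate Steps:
f = 64/3 (f = 1/2 + (1/6)*5**3 = 1/2 + (1/6)*125 = 1/2 + 125/6 = 64/3 ≈ 21.333)
j(v, l) = 64*l/3
j(0, -13)*((-25 - 76) - 40) = ((64/3)*(-13))*((-25 - 76) - 40) = -832*(-101 - 40)/3 = -832/3*(-141) = 39104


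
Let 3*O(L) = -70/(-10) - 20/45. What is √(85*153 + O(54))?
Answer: √1053582/9 ≈ 114.05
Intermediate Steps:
O(L) = 59/27 (O(L) = (-70/(-10) - 20/45)/3 = (-70*(-⅒) - 20*1/45)/3 = (7 - 4/9)/3 = (⅓)*(59/9) = 59/27)
√(85*153 + O(54)) = √(85*153 + 59/27) = √(13005 + 59/27) = √(351194/27) = √1053582/9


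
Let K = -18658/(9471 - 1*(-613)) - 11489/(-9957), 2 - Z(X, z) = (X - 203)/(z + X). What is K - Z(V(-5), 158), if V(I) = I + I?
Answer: -15363850183/3715036356 ≈ -4.1356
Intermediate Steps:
V(I) = 2*I
Z(X, z) = 2 - (-203 + X)/(X + z) (Z(X, z) = 2 - (X - 203)/(z + X) = 2 - (-203 + X)/(X + z))
K = -34961315/50203194 (K = -18658/(9471 + 613) - 11489*(-1/9957) = -18658/10084 + 11489/9957 = -18658*1/10084 + 11489/9957 = -9329/5042 + 11489/9957 = -34961315/50203194 ≈ -0.69640)
K - Z(V(-5), 158) = -34961315/50203194 - (203 + 2*(-5) + 2*158)/(2*(-5) + 158) = -34961315/50203194 - (203 - 10 + 316)/(-10 + 158) = -34961315/50203194 - 509/148 = -15363850183/3715036356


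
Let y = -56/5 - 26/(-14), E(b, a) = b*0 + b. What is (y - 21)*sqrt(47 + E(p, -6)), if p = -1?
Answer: -1062*sqrt(46)/35 ≈ -205.80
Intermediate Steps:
E(b, a) = b (E(b, a) = 0 + b = b)
y = -327/35 (y = -56*1/5 - 26*(-1/14) = -56/5 + 13/7 = -327/35 ≈ -9.3428)
(y - 21)*sqrt(47 + E(p, -6)) = (-327/35 - 21)*sqrt(47 - 1) = -1062*sqrt(46)/35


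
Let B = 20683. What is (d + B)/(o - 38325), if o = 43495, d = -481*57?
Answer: -3367/2585 ≈ -1.3025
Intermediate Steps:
d = -27417
(d + B)/(o - 38325) = (-27417 + 20683)/(43495 - 38325) = -6734/5170 = -6734*1/5170 = -3367/2585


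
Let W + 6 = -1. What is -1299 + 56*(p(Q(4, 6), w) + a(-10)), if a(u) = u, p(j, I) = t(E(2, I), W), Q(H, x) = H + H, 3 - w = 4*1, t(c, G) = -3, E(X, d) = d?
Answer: -2027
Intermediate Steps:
W = -7 (W = -6 - 1 = -7)
w = -1 (w = 3 - 4 = -1)
Q(H, x) = 2*H
p(j, I) = -3
-1299 + 56*(p(Q(4, 6), w) + a(-10)) = -1299 + 56*(-3 - 10) = -1299 + 56*(-13) = -1299 - 728 = -2027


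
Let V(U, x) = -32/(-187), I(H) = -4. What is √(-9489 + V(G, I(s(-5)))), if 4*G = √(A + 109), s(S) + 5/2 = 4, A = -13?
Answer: I*√331814857/187 ≈ 97.411*I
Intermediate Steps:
s(S) = 3/2 (s(S) = -5/2 + 4 = 3/2)
G = √6 (G = √(-13 + 109)/4 = √96/4 = (4*√6)/4 = √6 ≈ 2.4495)
V(U, x) = 32/187 (V(U, x) = -32*(-1/187) = 32/187)
√(-9489 + V(G, I(s(-5)))) = √(-9489 + 32/187) = √(-1774411/187) = I*√331814857/187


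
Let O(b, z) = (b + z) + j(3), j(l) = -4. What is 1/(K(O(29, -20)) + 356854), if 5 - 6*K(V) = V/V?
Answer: 3/1070564 ≈ 2.8023e-6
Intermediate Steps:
O(b, z) = -4 + b + z (O(b, z) = (b + z) - 4 = -4 + b + z)
K(V) = ⅔ (K(V) = ⅚ - V/(6*V) = ⅚ - ⅙*1 = ⅚ - ⅙ = ⅔)
1/(K(O(29, -20)) + 356854) = 1/(⅔ + 356854) = 1/(1070564/3) = 3/1070564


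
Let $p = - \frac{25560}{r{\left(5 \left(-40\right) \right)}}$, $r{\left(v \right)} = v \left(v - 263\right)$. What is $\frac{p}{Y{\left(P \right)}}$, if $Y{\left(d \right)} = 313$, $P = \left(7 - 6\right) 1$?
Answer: $- \frac{639}{724595} \approx -0.00088187$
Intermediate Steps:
$r{\left(v \right)} = v \left(-263 + v\right)$
$P = 1$ ($P = 1 \cdot 1 = 1$)
$p = - \frac{639}{2315}$ ($p = - \frac{25560}{5 \left(-40\right) \left(-263 + 5 \left(-40\right)\right)} = - \frac{25560}{\left(-200\right) \left(-263 - 200\right)} = - \frac{25560}{\left(-200\right) \left(-463\right)} = - \frac{25560}{92600} = \left(-25560\right) \frac{1}{92600} = - \frac{639}{2315} \approx -0.27603$)
$\frac{p}{Y{\left(P \right)}} = - \frac{639}{2315 \cdot 313} = \left(- \frac{639}{2315}\right) \frac{1}{313} = - \frac{639}{724595}$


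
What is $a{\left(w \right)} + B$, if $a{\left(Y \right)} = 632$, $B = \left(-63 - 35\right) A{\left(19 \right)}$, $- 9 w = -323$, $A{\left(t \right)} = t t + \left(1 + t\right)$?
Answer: $-36706$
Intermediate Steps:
$A{\left(t \right)} = 1 + t + t^{2}$ ($A{\left(t \right)} = t^{2} + \left(1 + t\right) = 1 + t + t^{2}$)
$w = \frac{323}{9}$ ($w = \left(- \frac{1}{9}\right) \left(-323\right) = \frac{323}{9} \approx 35.889$)
$B = -37338$ ($B = \left(-63 - 35\right) \left(1 + 19 + 19^{2}\right) = - 98 \left(1 + 19 + 361\right) = \left(-98\right) 381 = -37338$)
$a{\left(w \right)} + B = 632 - 37338 = -36706$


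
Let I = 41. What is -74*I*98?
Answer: -297332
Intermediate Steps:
-74*I*98 = -74*41*98 = -3034*98 = -297332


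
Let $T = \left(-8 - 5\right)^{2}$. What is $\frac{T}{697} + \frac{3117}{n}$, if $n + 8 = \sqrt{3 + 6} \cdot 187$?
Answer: $\frac{2266006}{385441} \approx 5.879$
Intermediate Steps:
$n = 553$ ($n = -8 + \sqrt{3 + 6} \cdot 187 = -8 + \sqrt{9} \cdot 187 = -8 + 3 \cdot 187 = -8 + 561 = 553$)
$T = 169$ ($T = \left(-8 - 5\right)^{2} = \left(-13\right)^{2} = 169$)
$\frac{T}{697} + \frac{3117}{n} = \frac{169}{697} + \frac{3117}{553} = \frac{2266006}{385441}$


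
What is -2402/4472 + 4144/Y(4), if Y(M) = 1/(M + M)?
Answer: 74126671/2236 ≈ 33151.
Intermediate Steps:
Y(M) = 1/(2*M)
-2402/4472 + 4144/Y(4) = -2402/4472 + 4144/(((½)/4)) = -2402*1/4472 + 4144/(((½)*(¼))) = -1201/2236 + 4144/(⅛) = -1201/2236 + 4144*8 = -1201/2236 + 33152 = 74126671/2236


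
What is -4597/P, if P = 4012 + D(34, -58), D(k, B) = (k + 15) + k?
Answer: -4597/4095 ≈ -1.1226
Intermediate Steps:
D(k, B) = 15 + 2*k (D(k, B) = (15 + k) + k = 15 + 2*k)
P = 4095 (P = 4012 + (15 + 2*34) = 4012 + (15 + 68) = 4012 + 83 = 4095)
-4597/P = -4597/4095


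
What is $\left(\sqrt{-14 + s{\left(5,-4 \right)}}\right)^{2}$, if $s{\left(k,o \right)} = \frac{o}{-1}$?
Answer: $-10$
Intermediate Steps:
$s{\left(k,o \right)} = - o$ ($s{\left(k,o \right)} = o \left(-1\right) = - o$)
$\left(\sqrt{-14 + s{\left(5,-4 \right)}}\right)^{2} = \left(\sqrt{-14 - -4}\right)^{2} = \left(\sqrt{-14 + 4}\right)^{2} = \left(\sqrt{-10}\right)^{2} = \left(i \sqrt{10}\right)^{2} = -10$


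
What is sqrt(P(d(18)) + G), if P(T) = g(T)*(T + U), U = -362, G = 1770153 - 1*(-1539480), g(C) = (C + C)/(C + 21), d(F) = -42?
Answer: sqrt(3308017) ≈ 1818.8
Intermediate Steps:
g(C) = 2*C/(21 + C) (g(C) = (2*C)/(21 + C) = 2*C/(21 + C))
G = 3309633 (G = 1770153 + 1539480 = 3309633)
P(T) = 2*T*(-362 + T)/(21 + T) (P(T) = (2*T/(21 + T))*(T - 362) = (2*T/(21 + T))*(-362 + T) = 2*T*(-362 + T)/(21 + T))
sqrt(P(d(18)) + G) = sqrt(2*(-42)*(-362 - 42)/(21 - 42) + 3309633) = sqrt(2*(-42)*(-404)/(-21) + 3309633) = sqrt(2*(-42)*(-1/21)*(-404) + 3309633) = sqrt(-1616 + 3309633) = sqrt(3308017)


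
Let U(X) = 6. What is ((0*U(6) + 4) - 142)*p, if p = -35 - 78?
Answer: 15594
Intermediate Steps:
p = -113
((0*U(6) + 4) - 142)*p = ((0*6 + 4) - 142)*(-113) = ((0 + 4) - 142)*(-113) = (4 - 142)*(-113) = -138*(-113) = 15594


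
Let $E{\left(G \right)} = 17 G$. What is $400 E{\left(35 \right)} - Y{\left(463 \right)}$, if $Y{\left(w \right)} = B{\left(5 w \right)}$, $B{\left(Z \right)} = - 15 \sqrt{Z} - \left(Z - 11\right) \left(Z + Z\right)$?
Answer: $10905520 + 15 \sqrt{2315} \approx 1.0906 \cdot 10^{7}$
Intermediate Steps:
$B{\left(Z \right)} = - 15 \sqrt{Z} - 2 Z \left(-11 + Z\right)$ ($B{\left(Z \right)} = - 15 \sqrt{Z} - \left(-11 + Z\right) 2 Z = - 15 \sqrt{Z} - 2 Z \left(-11 + Z\right)$)
$Y{\left(w \right)} = - 50 w^{2} + 110 w - 15 \sqrt{5} \sqrt{w}$ ($Y{\left(w \right)} = - 15 \sqrt{5 w} - 2 \left(5 w\right)^{2} + 22 \cdot 5 w = - 15 \sqrt{5} \sqrt{w} - 2 \cdot 25 w^{2} + 110 w = - 15 \sqrt{5} \sqrt{w} - 50 w^{2} + 110 w = - 50 w^{2} + 110 w - 15 \sqrt{5} \sqrt{w}$)
$400 E{\left(35 \right)} - Y{\left(463 \right)} = 400 \cdot 17 \cdot 35 - \left(- 50 \cdot 463^{2} + 110 \cdot 463 - 15 \sqrt{5} \sqrt{463}\right) = 400 \cdot 595 - \left(\left(-50\right) 214369 + 50930 - 15 \sqrt{2315}\right) = 238000 - \left(-10718450 + 50930 - 15 \sqrt{2315}\right) = 238000 - \left(-10667520 - 15 \sqrt{2315}\right) = 238000 + \left(10667520 + 15 \sqrt{2315}\right) = 10905520 + 15 \sqrt{2315}$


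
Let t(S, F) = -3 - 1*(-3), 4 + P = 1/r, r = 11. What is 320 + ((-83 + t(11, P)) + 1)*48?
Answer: -3616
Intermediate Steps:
P = -43/11 (P = -4 + 1/11 = -43/11 ≈ -3.9091)
t(S, F) = 0 (t(S, F) = -3 + 3 = 0)
320 + ((-83 + t(11, P)) + 1)*48 = 320 + ((-83 + 0) + 1)*48 = 320 + (-83 + 1)*48 = 320 - 82*48 = 320 - 3936 = -3616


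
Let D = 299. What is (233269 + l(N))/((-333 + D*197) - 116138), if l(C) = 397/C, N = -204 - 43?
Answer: -28808523/7109648 ≈ -4.0520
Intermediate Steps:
N = -247
(233269 + l(N))/((-333 + D*197) - 116138) = (233269 + 397/(-247))/((-333 + 299*197) - 116138) = (233269 + 397*(-1/247))/((-333 + 58903) - 116138) = (233269 - 397/247)/(58570 - 116138) = (57617046/247)/(-57568) = (57617046/247)*(-1/57568) = -28808523/7109648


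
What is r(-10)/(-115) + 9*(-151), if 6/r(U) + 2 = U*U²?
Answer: -26099594/19205 ≈ -1359.0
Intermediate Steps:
r(U) = 6/(-2 + U³) (r(U) = 6/(-2 + U*U²) = 6/(-2 + U³))
r(-10)/(-115) + 9*(-151) = (6/(-2 + (-10)³))/(-115) + 9*(-151) = (6/(-2 - 1000))*(-1/115) - 1359 = (6/(-1002))*(-1/115) - 1359 = (6*(-1/1002))*(-1/115) - 1359 = -1/167*(-1/115) - 1359 = 1/19205 - 1359 = -26099594/19205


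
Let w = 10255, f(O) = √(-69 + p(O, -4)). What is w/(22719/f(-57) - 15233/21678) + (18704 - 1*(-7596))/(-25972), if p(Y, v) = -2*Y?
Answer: -177092654390263303775/174992615264638711363 + 36495729197727660*√5/26950964926018591 ≈ 2.0160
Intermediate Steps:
f(O) = √(-69 - 2*O)
w/(22719/f(-57) - 15233/21678) + (18704 - 1*(-7596))/(-25972) = 10255/(22719/(√(-69 - 2*(-57))) - 15233/21678) + (18704 - 1*(-7596))/(-25972) = 10255/(22719/(√(-69 + 114)) - 15233*1/21678) + (18704 + 7596)*(-1/25972) = 10255/(22719/(√45) - 15233/21678) + 26300*(-1/25972) = 10255/(22719/((3*√5)) - 15233/21678) - 6575/6493 = 10255/(22719*(√5/15) - 15233/21678) - 6575/6493 = 10255/(7573*√5/5 - 15233/21678) - 6575/6493 = 10255/(-15233/21678 + 7573*√5/5) - 6575/6493 = -6575/6493 + 10255/(-15233/21678 + 7573*√5/5)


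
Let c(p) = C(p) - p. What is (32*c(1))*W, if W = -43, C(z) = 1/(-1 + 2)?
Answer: 0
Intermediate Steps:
C(z) = 1 (C(z) = 1/1 = 1)
c(p) = 1 - p
(32*c(1))*W = (32*(1 - 1*1))*(-43) = (32*(1 - 1))*(-43) = (32*0)*(-43) = 0*(-43) = 0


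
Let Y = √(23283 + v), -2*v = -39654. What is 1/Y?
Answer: √4790/14370 ≈ 0.0048163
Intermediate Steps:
v = 19827 (v = -½*(-39654) = 19827)
Y = 3*√4790 (Y = √(23283 + 19827) = √43110 = 3*√4790 ≈ 207.63)
1/Y = 1/(3*√4790) = √4790/14370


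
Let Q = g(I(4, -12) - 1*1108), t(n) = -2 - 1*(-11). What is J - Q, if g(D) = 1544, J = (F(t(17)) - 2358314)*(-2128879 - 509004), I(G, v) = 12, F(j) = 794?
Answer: 6218861928616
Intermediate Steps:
t(n) = 9 (t(n) = -2 + 11 = 9)
J = 6218861930160 (J = (794 - 2358314)*(-2128879 - 509004) = -2357520*(-2637883) = 6218861930160)
Q = 1544
J - Q = 6218861930160 - 1*1544 = 6218861930160 - 1544 = 6218861928616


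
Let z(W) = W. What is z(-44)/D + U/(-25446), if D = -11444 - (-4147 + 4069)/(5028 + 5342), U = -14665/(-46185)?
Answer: 53449062597047/13946871222088902 ≈ 0.0038323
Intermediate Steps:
U = 2933/9237 (U = -14665*(-1/46185) = 2933/9237 ≈ 0.31753)
D = -59337101/5185 (D = -11444 - (-78)/10370 = -11444 - 1*(-39/5185) = -11444 + 39/5185 = -59337101/5185 ≈ -11444.)
z(-44)/D + U/(-25446) = -44/(-59337101/5185) + (2933/9237)/(-25446) = -44*(-5185/59337101) + (2933/9237)*(-1/25446) = 228140/59337101 - 2933/235044702 = 53449062597047/13946871222088902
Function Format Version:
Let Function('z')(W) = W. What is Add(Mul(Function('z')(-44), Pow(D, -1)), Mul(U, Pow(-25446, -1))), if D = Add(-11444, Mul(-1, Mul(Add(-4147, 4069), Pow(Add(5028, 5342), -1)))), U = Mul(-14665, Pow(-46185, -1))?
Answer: Rational(53449062597047, 13946871222088902) ≈ 0.0038323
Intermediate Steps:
U = Rational(2933, 9237) (U = Mul(-14665, Rational(-1, 46185)) = Rational(2933, 9237) ≈ 0.31753)
D = Rational(-59337101, 5185) (D = Add(-11444, Mul(-1, Mul(-78, Pow(10370, -1)))) = Add(-11444, Mul(-1, Mul(-78, Rational(1, 10370)))) = Add(-11444, Mul(-1, Rational(-39, 5185))) = Add(-11444, Rational(39, 5185)) = Rational(-59337101, 5185) ≈ -11444.)
Add(Mul(Function('z')(-44), Pow(D, -1)), Mul(U, Pow(-25446, -1))) = Add(Mul(-44, Pow(Rational(-59337101, 5185), -1)), Mul(Rational(2933, 9237), Pow(-25446, -1))) = Add(Mul(-44, Rational(-5185, 59337101)), Mul(Rational(2933, 9237), Rational(-1, 25446))) = Add(Rational(228140, 59337101), Rational(-2933, 235044702)) = Rational(53449062597047, 13946871222088902)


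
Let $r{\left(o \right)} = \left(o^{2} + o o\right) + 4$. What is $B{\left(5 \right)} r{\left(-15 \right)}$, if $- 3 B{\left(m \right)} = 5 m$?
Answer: $- \frac{11350}{3} \approx -3783.3$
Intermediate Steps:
$B{\left(m \right)} = - \frac{5 m}{3}$
$r{\left(o \right)} = 4 + 2 o^{2}$ ($r{\left(o \right)} = \left(o^{2} + o^{2}\right) + 4 = 2 o^{2} + 4 = 4 + 2 o^{2}$)
$B{\left(5 \right)} r{\left(-15 \right)} = \left(- \frac{5}{3}\right) 5 \left(4 + 2 \left(-15\right)^{2}\right) = - \frac{25 \left(4 + 2 \cdot 225\right)}{3} = - \frac{25 \left(4 + 450\right)}{3} = \left(- \frac{25}{3}\right) 454 = - \frac{11350}{3}$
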